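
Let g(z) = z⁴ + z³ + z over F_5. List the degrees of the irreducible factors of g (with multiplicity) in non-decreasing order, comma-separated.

Roots in F_5: g(0) = 0 → root; g(1) = 3; g(2) = 1; g(3) = 1; g(4) = 4.
Linear factors from roots: (z).
Complete factorization: g(z) = (z)·(z³ + z² + 1).
Factor degrees with multiplicity: 1 + 3 = 4.

1, 3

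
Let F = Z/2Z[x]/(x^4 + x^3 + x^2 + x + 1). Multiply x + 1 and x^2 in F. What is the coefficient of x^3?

Multiply in Z/2Z[x]: (x + 1)·(x^2) = x^3 + x^2.
Reduced: x^3 + x^2.

1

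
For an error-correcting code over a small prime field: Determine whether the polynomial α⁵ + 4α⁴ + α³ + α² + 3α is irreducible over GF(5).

No

Write h(α) = α⁵ + 4α⁴ + α³ + α² + 3α.
Check for roots in GF(5): h(0) = 0 → root; h(1) = 0 → root; h(2) = 4; h(3) = 2; h(4) = 0 → root.
h(0) = 0, so (α) divides h(α); h is reducible.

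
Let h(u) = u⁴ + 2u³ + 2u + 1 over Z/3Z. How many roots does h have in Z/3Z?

1

Evaluate at each of the 3 elements of Z/3Z:
h(0) = 1; h(1) = 0 → root; h(2) = 1.
Roots: {1}.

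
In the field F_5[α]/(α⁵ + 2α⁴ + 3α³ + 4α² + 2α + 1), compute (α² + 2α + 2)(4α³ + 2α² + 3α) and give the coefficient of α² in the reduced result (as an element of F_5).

Multiply in F_5[α]: (α² + 2α + 2)·(4α³ + 2α² + 3α) = 4α⁵ + α.
Reduce using α⁵ ≡ 3α⁴ + 2α³ + α² + 3α + 4 (mod α⁵ + 2α⁴ + 3α³ + 4α² + 2α + 1).
Reduced: 2α⁴ + 3α³ + 4α² + 3α + 1.

4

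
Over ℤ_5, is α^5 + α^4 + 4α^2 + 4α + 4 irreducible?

Write g(α) = α^5 + α^4 + 4α^2 + 4α + 4.
Check for roots in ℤ_5: g(0) = 4; g(1) = 4; g(2) = 1; g(3) = 1; g(4) = 4.
No roots, so no linear factors.
Degree-2 irreducible divisors: test the 10 monic irreducibles of degree 2 over GF(5).
None of them divide g (all give nonzero remainder).
No irreducible factor of degree ≤ 2 exists, so g is irreducible over GF(5).

Yes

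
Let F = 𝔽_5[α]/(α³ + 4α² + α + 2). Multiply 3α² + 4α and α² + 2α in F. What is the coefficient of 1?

4

Multiply in 𝔽_5[α]: (3α² + 4α)·(α² + 2α) = 3α⁴ + 3α².
Reduce using α³ ≡ α² + 4α + 3 (mod α³ + 4α² + α + 2).
Reduced: 3α² + α + 4.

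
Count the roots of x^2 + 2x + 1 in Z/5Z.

1

Write h(x) = x^2 + 2x + 1.
Evaluate at each of the 5 elements of Z/5Z:
h(0) = 1; h(1) = 4; h(2) = 4; h(3) = 1; h(4) = 0 → root.
Roots: {4}.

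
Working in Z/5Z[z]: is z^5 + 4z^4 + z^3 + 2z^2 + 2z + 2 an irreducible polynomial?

No

Write h(z) = z^5 + 4z^4 + z^3 + 2z^2 + 2z + 2.
Check for roots in Z/5Z: h(0) = 2; h(1) = 2; h(2) = 3; h(3) = 0 → root; h(4) = 4.
h(3) = 0, so (z − 3) divides h(z); h is reducible.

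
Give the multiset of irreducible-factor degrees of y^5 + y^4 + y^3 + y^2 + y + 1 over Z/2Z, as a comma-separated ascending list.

Write g(y) = y^5 + y^4 + y^3 + y^2 + y + 1.
Roots in Z/2Z: g(0) = 1; g(1) = 0 → root.
Linear factors from roots: (y + 1).
Complete factorization: g(y) = (y + 1)·(y^2 + y + 1)^2.
Factor degrees with multiplicity: 1 + 2 + 2 = 5.

1, 2, 2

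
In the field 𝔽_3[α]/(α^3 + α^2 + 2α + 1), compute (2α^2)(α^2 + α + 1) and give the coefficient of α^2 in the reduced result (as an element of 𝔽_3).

1

Multiply in 𝔽_3[α]: (2α^2)·(α^2 + α + 1) = 2α^4 + 2α^3 + 2α^2.
Reduce using α^3 ≡ 2α^2 + α + 2 (mod α^3 + α^2 + 2α + 1).
Reduced: α^2 + α.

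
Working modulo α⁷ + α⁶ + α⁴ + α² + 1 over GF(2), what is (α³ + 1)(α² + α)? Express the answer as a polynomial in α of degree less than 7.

Multiply in GF(2)[α]: (α³ + 1)·(α² + α) = α⁵ + α⁴ + α² + α.
Reduced: α⁵ + α⁴ + α² + α.

α^5 + α^4 + α^2 + α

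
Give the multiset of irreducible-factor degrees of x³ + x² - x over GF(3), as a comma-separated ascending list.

1, 2

Write g(x) = x³ + x² - x.
Roots in GF(3): g(0) = 0 → root; g(1) = 1; g(2) = 1.
Linear factors from roots: (x).
Complete factorization: g(x) = (x)·(x² + x - 1).
Factor degrees with multiplicity: 1 + 2 = 3.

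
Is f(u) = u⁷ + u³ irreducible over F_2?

Check for roots in F_2: f(0) = 0 → root; f(1) = 0 → root.
f(0) = 0, so (u) divides f(u); f is reducible.

No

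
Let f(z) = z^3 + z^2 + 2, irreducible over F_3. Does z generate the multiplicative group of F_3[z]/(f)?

No

|GF(3^3)^×| = 3^3 − 1 = 26. Prime factorization: 26 = 2·13.
f is primitive ⇔ z has order 26 in GF(3)[z]/(f), i.e. z^(26/q) ≠ 1 for each prime q | 26.
z^(13) mod f = 1
z^(2) mod f = z^2.
Since z^(13) = 1, the order of z divides 13 < 26; not primitive.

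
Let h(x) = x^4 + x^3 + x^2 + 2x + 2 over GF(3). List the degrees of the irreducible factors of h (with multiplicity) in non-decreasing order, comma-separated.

Roots in GF(3): h(0) = 2; h(1) = 1; h(2) = 1.
Complete factorization: h(x) = (x^4 + x^3 + x^2 + 2x + 2).
Factor degrees with multiplicity: 4 = 4.

4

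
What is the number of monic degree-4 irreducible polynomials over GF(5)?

The number of monic irreducibles of degree 4 over GF(5) is (1/4)·Σ_{d∣4} μ(4/d) 5^d.
Divisors of 4: 1, 2, 4; μ(4/d) for each: 0, -1, 1.
Σ = − 5^2 + 5^4 = 600.
N = 600/4 = 150.

150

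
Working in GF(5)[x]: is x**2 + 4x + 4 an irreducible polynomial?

No

Write g(x) = x**2 + 4x + 4.
Check for roots in GF(5): g(0) = 4; g(1) = 4; g(2) = 1; g(3) = 0 → root; g(4) = 1.
g(3) = 0, so (x − 3) divides g(x); g is reducible.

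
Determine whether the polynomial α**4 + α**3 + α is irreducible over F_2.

No

Write m(α) = α**4 + α**3 + α.
Check for roots in F_2: m(0) = 0 → root; m(1) = 1.
m(0) = 0, so (α) divides m(α); m is reducible.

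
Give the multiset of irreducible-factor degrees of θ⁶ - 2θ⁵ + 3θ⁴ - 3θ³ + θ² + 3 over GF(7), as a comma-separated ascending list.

3, 3

Write f(θ) = θ⁶ - 2θ⁵ + 3θ⁴ - 3θ³ + θ² + 3.
Complete factorization: f(θ) = (θ³ - 2θ - 2)·(θ³ - 2θ² - 2θ + 2).
Factor degrees with multiplicity: 3 + 3 = 6.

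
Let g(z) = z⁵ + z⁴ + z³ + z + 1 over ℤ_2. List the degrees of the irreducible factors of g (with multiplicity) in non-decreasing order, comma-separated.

Roots in ℤ_2: g(0) = 1; g(1) = 1.
Complete factorization: g(z) = (z⁵ + z⁴ + z³ + z + 1).
Factor degrees with multiplicity: 5 = 5.

5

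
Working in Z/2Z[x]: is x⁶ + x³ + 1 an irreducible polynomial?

Write P(x) = x⁶ + x³ + 1.
Check for roots in Z/2Z: P(0) = 1; P(1) = 1.
No roots, so no linear factors.
Monic irreducibles of degree 2 over GF(2): x² + x + 1.
None of them divide P (all give nonzero remainder).
Monic irreducibles of degree 3 over GF(2): x³ + x + 1, x³ + x² + 1.
None of them divide P (all give nonzero remainder).
No irreducible factor of degree ≤ 3 exists, so P is irreducible over GF(2).

Yes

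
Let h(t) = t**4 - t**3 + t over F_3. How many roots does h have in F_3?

1

Evaluate at each of the 3 elements of F_3:
h(0) = 0 → root; h(1) = 1; h(2) = 1.
Roots: {0}.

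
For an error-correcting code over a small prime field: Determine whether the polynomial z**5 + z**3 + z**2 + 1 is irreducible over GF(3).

Write f(z) = z**5 + z**3 + z**2 + 1.
Check for roots in GF(3): f(0) = 1; f(1) = 1; f(2) = 0 → root.
f(2) = 0, so (z − 2) divides f(z); f is reducible.

No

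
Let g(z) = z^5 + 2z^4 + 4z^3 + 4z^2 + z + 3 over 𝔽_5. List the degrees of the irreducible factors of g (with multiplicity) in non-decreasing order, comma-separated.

Roots in 𝔽_5: g(0) = 3; g(1) = 0 → root; g(2) = 2; g(3) = 0 → root; g(4) = 3.
Linear factors from roots: (z + 4), (z + 2).
Complete factorization: g(z) = (z + 2)·(z + 4)·(z^3 + z^2 + 1).
Factor degrees with multiplicity: 1 + 1 + 3 = 5.

1, 1, 3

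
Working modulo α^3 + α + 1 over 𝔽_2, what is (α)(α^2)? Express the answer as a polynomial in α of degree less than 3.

Multiply in 𝔽_2[α]: (α)·(α^2) = α^3.
Reduce using α^3 ≡ α + 1 (mod α^3 + α + 1).
Reduced: α + 1.

α + 1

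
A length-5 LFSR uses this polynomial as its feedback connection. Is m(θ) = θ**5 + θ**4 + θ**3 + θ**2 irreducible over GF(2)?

No

Check for roots in GF(2): m(0) = 0 → root; m(1) = 0 → root.
m(0) = 0, so (θ) divides m(θ); m is reducible.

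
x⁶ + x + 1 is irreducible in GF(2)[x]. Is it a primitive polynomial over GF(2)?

Write f(x) = x⁶ + x + 1.
|GF(2^6)^×| = 2^6 − 1 = 63. Prime factorization: 63 = 3^2·7.
f is primitive ⇔ x has order 63 in GF(2)[x]/(f), i.e. x^(63/q) ≠ 1 for each prime q | 63.
x^(21) mod f = x⁵ + x⁴ + x³ + x + 1.
x^(9) mod f = x⁴ + x³.
None equal 1, so x has full order 63; f is primitive.

Yes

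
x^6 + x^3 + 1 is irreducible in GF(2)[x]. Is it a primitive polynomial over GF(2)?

Write f(x) = x^6 + x^3 + 1.
|GF(2^6)^×| = 2^6 − 1 = 63. Prime factorization: 63 = 3^2·7.
f is primitive ⇔ x has order 63 in GF(2)[x]/(f), i.e. x^(63/q) ≠ 1 for each prime q | 63.
x^(21) mod f = x^3.
x^(9) mod f = 1
Since x^(9) = 1, the order of x divides 9 < 63; not primitive.

No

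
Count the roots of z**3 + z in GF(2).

Write g(z) = z**3 + z.
Evaluate at each of the 2 elements of GF(2):
g(0) = 0 → root; g(1) = 0 → root.
Roots: {0, 1}.

2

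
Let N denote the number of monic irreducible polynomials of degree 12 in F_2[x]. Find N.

335

By the necklace-counting formula, N_2(12) = (1/12) Σ_{d|12} μ(12/d)·2^d.
Divisors of 12: 1, 2, 3, 4, 6, 12; μ(12/d) for each: 0, 1, 0, -1, -1, 1.
Σ = 2^2 − 2^4 − 2^6 + 2^12 = 4020.
N = 4020/12 = 335.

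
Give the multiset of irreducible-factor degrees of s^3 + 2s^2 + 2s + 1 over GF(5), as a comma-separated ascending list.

Write h(s) = s^3 + 2s^2 + 2s + 1.
Roots in GF(5): h(0) = 1; h(1) = 1; h(2) = 1; h(3) = 2; h(4) = 0 → root.
Linear factors from roots: (s + 1).
Complete factorization: h(s) = (s + 1)·(s^2 + s + 1).
Factor degrees with multiplicity: 1 + 2 = 3.

1, 2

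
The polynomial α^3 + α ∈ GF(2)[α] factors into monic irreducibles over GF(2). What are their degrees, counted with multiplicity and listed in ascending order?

Write g(α) = α^3 + α.
Roots in GF(2): g(0) = 0 → root; g(1) = 0 → root.
Linear factors from roots: (α), (α + 1).
Complete factorization: g(α) = (α)·(α + 1)^2.
Factor degrees with multiplicity: 1 + 1 + 1 = 3.

1, 1, 1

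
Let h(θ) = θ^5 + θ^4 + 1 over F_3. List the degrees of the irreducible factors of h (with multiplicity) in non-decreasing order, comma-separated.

Roots in F_3: h(0) = 1; h(1) = 0 → root; h(2) = 1.
Linear factors from roots: (θ - 1).
Complete factorization: h(θ) = (θ - 1)^2·(θ^3 - θ + 1).
Factor degrees with multiplicity: 1 + 1 + 3 = 5.

1, 1, 3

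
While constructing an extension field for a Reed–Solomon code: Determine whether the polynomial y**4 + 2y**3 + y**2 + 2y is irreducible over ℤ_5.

No

Write P(y) = y**4 + 2y**3 + y**2 + 2y.
Check for roots in ℤ_5: P(0) = 0 → root; P(1) = 1; P(2) = 0 → root; P(3) = 0 → root; P(4) = 3.
P(0) = 0, so (y) divides P(y); P is reducible.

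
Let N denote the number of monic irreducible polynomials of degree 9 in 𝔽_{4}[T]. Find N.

x^(4^9) − x is the product of all monic irreducibles of degree dividing 9; Möbius inversion gives N = (1/9) Σ μ(9/d)·4^d.
Divisors of 9: 1, 3, 9; μ(9/d) for each: 0, -1, 1.
Σ = − 4^3 + 4^9 = 262080.
N = 262080/9 = 29120.

29120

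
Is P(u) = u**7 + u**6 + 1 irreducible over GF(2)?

Check for roots in GF(2): P(0) = 1; P(1) = 1.
No roots, so no linear factors.
Monic irreducibles of degree 2 over GF(2): u**2 + u + 1.
None of them divide P (all give nonzero remainder).
Monic irreducibles of degree 3 over GF(2): u**3 + u + 1, u**3 + u**2 + 1.
None of them divide P (all give nonzero remainder).
No irreducible factor of degree ≤ 3 exists, so P is irreducible over GF(2).

Yes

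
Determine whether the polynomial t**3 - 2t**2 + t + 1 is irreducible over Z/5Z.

Yes

Write h(t) = t**3 - 2t**2 + t + 1.
Check for roots in Z/5Z: h(0) = 1; h(1) = 1; h(2) = 3; h(3) = 3; h(4) = 2.
No roots. A degree-3 polynomial over a field with no linear factor is irreducible.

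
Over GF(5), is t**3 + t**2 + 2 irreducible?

Yes

Write g(t) = t**3 + t**2 + 2.
Check for roots in GF(5): g(0) = 2; g(1) = 4; g(2) = 4; g(3) = 3; g(4) = 2.
No roots. A degree-3 polynomial over a field with no linear factor is irreducible.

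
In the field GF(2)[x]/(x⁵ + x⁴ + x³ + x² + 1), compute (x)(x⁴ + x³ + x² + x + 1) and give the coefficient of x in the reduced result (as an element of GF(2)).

1

Multiply in GF(2)[x]: (x)·(x⁴ + x³ + x² + x + 1) = x⁵ + x⁴ + x³ + x² + x.
Reduce using x⁵ ≡ x⁴ + x³ + x² + 1 (mod x⁵ + x⁴ + x³ + x² + 1).
Reduced: x + 1.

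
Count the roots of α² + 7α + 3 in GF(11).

Write P(α) = α² + 7α + 3.
Evaluate at each of the 11 elements of GF(11):
P(0) = 3; P(1) = 0 → root; P(2) = 10; P(3) = 0 → root; P(4) = 3; P(5) = 8; P(6) = 4; P(7) = 2; P(8) = 2; P(9) = 4; P(10) = 8.
Roots: {1, 3}.

2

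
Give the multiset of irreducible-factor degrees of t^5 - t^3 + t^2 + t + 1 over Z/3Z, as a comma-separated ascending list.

Write h(t) = t^5 - t^3 + t^2 + t + 1.
Roots in Z/3Z: h(0) = 1; h(1) = 0 → root; h(2) = 1.
Linear factors from roots: (t - 1).
Complete factorization: h(t) = (t - 1)·(t^2 + 1)·(t^2 + t - 1).
Factor degrees with multiplicity: 1 + 2 + 2 = 5.

1, 2, 2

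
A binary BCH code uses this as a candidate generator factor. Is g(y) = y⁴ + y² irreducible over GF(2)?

Check for roots in GF(2): g(0) = 0 → root; g(1) = 0 → root.
g(0) = 0, so (y) divides g(y); g is reducible.

No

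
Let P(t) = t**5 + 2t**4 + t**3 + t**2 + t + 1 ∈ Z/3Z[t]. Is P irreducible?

Yes

Check for roots in Z/3Z: P(0) = 1; P(1) = 1; P(2) = 1.
No roots, so no linear factors.
Monic irreducibles of degree 2 over GF(3): t**2 + 1, t**2 + t + 2, t**2 + 2t + 2.
None of them divide P (all give nonzero remainder).
No irreducible factor of degree ≤ 2 exists, so P is irreducible over GF(3).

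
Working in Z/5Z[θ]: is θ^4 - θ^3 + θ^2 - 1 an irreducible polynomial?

Write P(θ) = θ^4 - θ^3 + θ^2 - 1.
Check for roots in Z/5Z: P(0) = 4; P(1) = 0 → root; P(2) = 1; P(3) = 2; P(4) = 2.
P(1) = 0, so (θ − 1) divides P(θ); P is reducible.

No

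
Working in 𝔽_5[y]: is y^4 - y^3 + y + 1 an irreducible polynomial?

Write f(y) = y^4 - y^3 + y + 1.
Check for roots in 𝔽_5: f(0) = 1; f(1) = 2; f(2) = 1; f(3) = 3; f(4) = 2.
No roots, so no linear factors.
Degree-2 irreducible divisors: test the 10 monic irreducibles of degree 2 over GF(5).
None of them divide f (all give nonzero remainder).
No irreducible factor of degree ≤ 2 exists, so f is irreducible over GF(5).

Yes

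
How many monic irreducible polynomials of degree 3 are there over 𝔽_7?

By the necklace-counting formula, N_7(3) = (1/3) Σ_{d|3} μ(3/d)·7^d.
Divisors of 3: 1, 3; μ(3/d) for each: -1, 1.
Σ = − 7^1 + 7^3 = 336.
N = 336/3 = 112.

112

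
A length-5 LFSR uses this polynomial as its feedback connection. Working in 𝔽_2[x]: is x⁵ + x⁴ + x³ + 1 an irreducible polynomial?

Write f(x) = x⁵ + x⁴ + x³ + 1.
Check for roots in 𝔽_2: f(0) = 1; f(1) = 0 → root.
f(1) = 0, so (x − 1) divides f(x); f is reducible.

No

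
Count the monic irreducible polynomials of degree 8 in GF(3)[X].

810

Gauss's count: N_{3}(8) = (1/8) Σ_{d|8} μ(8/d)·3^d.
Divisors of 8: 1, 2, 4, 8; μ(8/d) for each: 0, 0, -1, 1.
Σ = − 3^4 + 3^8 = 6480.
N = 6480/8 = 810.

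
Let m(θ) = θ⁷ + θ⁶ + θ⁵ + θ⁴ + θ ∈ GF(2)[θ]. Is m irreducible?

Check for roots in GF(2): m(0) = 0 → root; m(1) = 1.
m(0) = 0, so (θ) divides m(θ); m is reducible.

No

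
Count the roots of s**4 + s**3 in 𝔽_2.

2

Write P(s) = s**4 + s**3.
Evaluate at each of the 2 elements of 𝔽_2:
P(0) = 0 → root; P(1) = 0 → root.
Roots: {0, 1}.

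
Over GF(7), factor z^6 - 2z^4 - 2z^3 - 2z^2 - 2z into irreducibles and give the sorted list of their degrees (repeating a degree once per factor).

1, 1, 1, 1, 2

Write h(z) = z^6 - 2z^4 - 2z^3 - 2z^2 - 2z.
Linear factors from roots: (z), (z - 1), (z + 3).
Complete factorization: h(z) = (z)·(z + 3)·(z - 1)^2·(z^2 - z - 3).
Factor degrees with multiplicity: 1 + 1 + 1 + 1 + 2 = 6.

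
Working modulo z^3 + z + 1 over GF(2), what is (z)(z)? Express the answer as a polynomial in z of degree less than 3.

Multiply in GF(2)[z]: (z)·(z) = z^2.
Reduced: z^2.

z^2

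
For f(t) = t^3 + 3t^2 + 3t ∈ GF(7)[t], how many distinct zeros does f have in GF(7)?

Evaluate at each of the 7 elements of GF(7):
f(0) = 0 → root; f(1) = 0 → root; f(2) = 5; f(3) = 0 → root; f(4) = 5; f(5) = 5; f(6) = 6.
Roots: {0, 1, 3}.

3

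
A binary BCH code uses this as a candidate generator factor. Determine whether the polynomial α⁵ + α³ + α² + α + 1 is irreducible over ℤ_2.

Write f(α) = α⁵ + α³ + α² + α + 1.
Check for roots in ℤ_2: f(0) = 1; f(1) = 1.
No roots, so no linear factors.
Monic irreducibles of degree 2 over GF(2): α² + α + 1.
None of them divide f (all give nonzero remainder).
No irreducible factor of degree ≤ 2 exists, so f is irreducible over GF(2).

Yes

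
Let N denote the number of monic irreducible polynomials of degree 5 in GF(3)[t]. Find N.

Gauss's count: N_{3}(5) = (1/5) Σ_{d|5} μ(5/d)·3^d.
Divisors of 5: 1, 5; μ(5/d) for each: -1, 1.
Σ = − 3^1 + 3^5 = 240.
N = 240/5 = 48.

48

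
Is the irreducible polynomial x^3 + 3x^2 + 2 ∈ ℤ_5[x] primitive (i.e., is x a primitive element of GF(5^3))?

Yes

Write f(x) = x^3 + 3x^2 + 2.
|GF(5^3)^×| = 5^3 − 1 = 124. Prime factorization: 124 = 2^2·31.
f is primitive ⇔ x has order 124 in GF(5)[x]/(f), i.e. x^(124/q) ≠ 1 for each prime q | 124.
x^(62) mod f = 4.
x^(4) mod f = 4x^2 + 3x + 1.
None equal 1, so x has full order 124; f is primitive.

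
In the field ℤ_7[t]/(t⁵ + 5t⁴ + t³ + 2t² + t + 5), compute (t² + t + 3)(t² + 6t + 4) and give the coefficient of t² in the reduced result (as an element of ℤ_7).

6

Multiply in ℤ_7[t]: (t² + t + 3)·(t² + 6t + 4) = t⁴ + 6t² + t + 5.
Reduced: t⁴ + 6t² + t + 5.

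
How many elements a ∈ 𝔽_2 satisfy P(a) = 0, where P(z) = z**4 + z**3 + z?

1

Evaluate at each of the 2 elements of 𝔽_2:
P(0) = 0 → root; P(1) = 1.
Roots: {0}.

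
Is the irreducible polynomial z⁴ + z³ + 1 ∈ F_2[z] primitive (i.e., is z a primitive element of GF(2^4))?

Write f(z) = z⁴ + z³ + 1.
|GF(2^4)^×| = 2^4 − 1 = 15. Prime factorization: 15 = 3·5.
f is primitive ⇔ z has order 15 in GF(2)[z]/(f), i.e. z^(15/q) ≠ 1 for each prime q | 15.
z^(5) mod f = z³ + z + 1.
z^(3) mod f = z³.
None equal 1, so z has full order 15; f is primitive.

Yes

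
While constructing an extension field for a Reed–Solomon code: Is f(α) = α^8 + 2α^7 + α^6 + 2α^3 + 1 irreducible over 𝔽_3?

Yes

Check for roots in 𝔽_3: f(0) = 1; f(1) = 1; f(2) = 2.
No roots, so no linear factors.
Monic irreducibles of degree 2 over GF(3): α^2 + 1, α^2 + α + 2, α^2 + 2α + 2.
None of them divide f (all give nonzero remainder).
Degree-3 irreducible divisors: test the 8 monic irreducibles of degree 3 over GF(3).
None of them divide f (all give nonzero remainder).
Degree-4 irreducible divisors: test the 18 monic irreducibles of degree 4 over GF(3).
None of them divide f (all give nonzero remainder).
No irreducible factor of degree ≤ 4 exists, so f is irreducible over GF(3).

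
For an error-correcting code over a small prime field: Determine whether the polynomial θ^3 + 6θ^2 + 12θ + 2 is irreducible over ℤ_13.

Write P(θ) = θ^3 + 6θ^2 + 12θ + 2.
Check each element of ℤ_13 for a root: P(0)=2, P(1)=8, P(2)=6, P(3)=2, P(4)=2, P(5)=12, P(6)=12, P(7)=8, P(8)=6, P(9)=12, P(10)=6, P(11)=7, P(12)=8.
No roots. A degree-3 polynomial over a field with no linear factor is irreducible.

Yes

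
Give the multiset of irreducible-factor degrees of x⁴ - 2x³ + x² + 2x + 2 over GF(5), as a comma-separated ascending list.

Write h(x) = x⁴ - 2x³ + x² + 2x + 2.
Roots in GF(5): h(0) = 2; h(1) = 4; h(2) = 0 → root; h(3) = 4; h(4) = 4.
Linear factors from roots: (x - 2).
Complete factorization: h(x) = (x - 2)·(x³ + x - 1).
Factor degrees with multiplicity: 1 + 3 = 4.

1, 3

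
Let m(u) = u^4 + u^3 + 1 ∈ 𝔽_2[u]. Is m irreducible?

Yes

Check for roots in 𝔽_2: m(0) = 1; m(1) = 1.
No roots, so no linear factors.
Monic irreducibles of degree 2 over GF(2): u^2 + u + 1.
None of them divide m (all give nonzero remainder).
No irreducible factor of degree ≤ 2 exists, so m is irreducible over GF(2).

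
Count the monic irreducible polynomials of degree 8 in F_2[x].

30

x^(2^8) − x is the product of all monic irreducibles of degree dividing 8; Möbius inversion gives N = (1/8) Σ μ(8/d)·2^d.
Divisors of 8: 1, 2, 4, 8; μ(8/d) for each: 0, 0, -1, 1.
Σ = − 2^4 + 2^8 = 240.
N = 240/8 = 30.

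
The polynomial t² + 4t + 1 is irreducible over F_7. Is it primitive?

No

Write f(t) = t² + 4t + 1.
|GF(7^2)^×| = 7^2 − 1 = 48. Prime factorization: 48 = 2^4·3.
f is primitive ⇔ t has order 48 in GF(7)[t]/(f), i.e. t^(48/q) ≠ 1 for each prime q | 48.
t^(24) mod f = 1
t^(16) mod f = 1
Since t^(24) = 1, the order of t divides 24 < 48; not primitive.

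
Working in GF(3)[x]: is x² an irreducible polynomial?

No

Write f(x) = x².
Check for roots in GF(3): f(0) = 0 → root; f(1) = 1; f(2) = 1.
f(0) = 0, so (x) divides f(x); f is reducible.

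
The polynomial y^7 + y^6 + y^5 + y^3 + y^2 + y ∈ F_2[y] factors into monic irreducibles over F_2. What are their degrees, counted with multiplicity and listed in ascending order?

1, 1, 1, 1, 1, 2

Write g(y) = y^7 + y^6 + y^5 + y^3 + y^2 + y.
Roots in F_2: g(0) = 0 → root; g(1) = 0 → root.
Linear factors from roots: (y), (y + 1).
Complete factorization: g(y) = (y)·(y + 1)^4·(y^2 + y + 1).
Factor degrees with multiplicity: 1 + 1 + 1 + 1 + 1 + 2 = 7.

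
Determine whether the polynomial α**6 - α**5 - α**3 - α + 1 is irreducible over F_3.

Write g(α) = α**6 - α**5 - α**3 - α + 1.
Check for roots in F_3: g(0) = 1; g(1) = 2; g(2) = 2.
No roots, so no linear factors.
Monic irreducibles of degree 2 over GF(3): α**2 + 1, α**2 + α - 1, α**2 - α - 1.
None of them divide g (all give nonzero remainder).
Degree-3 irreducible divisors: test the 8 monic irreducibles of degree 3 over GF(3).
None of them divide g (all give nonzero remainder).
No irreducible factor of degree ≤ 3 exists, so g is irreducible over GF(3).

Yes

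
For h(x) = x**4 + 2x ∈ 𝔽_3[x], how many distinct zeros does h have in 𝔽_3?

Evaluate at each of the 3 elements of 𝔽_3:
h(0) = 0 → root; h(1) = 0 → root; h(2) = 2.
Roots: {0, 1}.

2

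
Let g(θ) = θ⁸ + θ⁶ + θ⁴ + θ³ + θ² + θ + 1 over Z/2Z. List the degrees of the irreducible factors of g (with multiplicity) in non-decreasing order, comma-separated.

8

Roots in Z/2Z: g(0) = 1; g(1) = 1.
Complete factorization: g(θ) = (θ⁸ + θ⁶ + θ⁴ + θ³ + θ² + θ + 1).
Factor degrees with multiplicity: 8 = 8.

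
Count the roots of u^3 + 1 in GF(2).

1

Write f(u) = u^3 + 1.
Evaluate at each of the 2 elements of GF(2):
f(0) = 1; f(1) = 0 → root.
Roots: {1}.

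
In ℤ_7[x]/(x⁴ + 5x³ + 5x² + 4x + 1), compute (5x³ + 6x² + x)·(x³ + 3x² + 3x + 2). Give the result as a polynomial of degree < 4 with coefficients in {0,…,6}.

Multiply in ℤ_7[x]: (5x³ + 6x² + x)·(x³ + 3x² + 3x + 2) = 5x⁶ + 6x⁴ + 3x³ + x² + 2x.
Reduce using x⁴ ≡ 2x³ + 2x² + 3x + 6 (mod x⁴ + 5x³ + 5x² + 4x + 1).
Reduced: 5x³ + 2x + 6.

5x^3 + 2x + 6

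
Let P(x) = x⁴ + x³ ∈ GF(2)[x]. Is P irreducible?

Check for roots in GF(2): P(0) = 0 → root; P(1) = 0 → root.
P(0) = 0, so (x) divides P(x); P is reducible.

No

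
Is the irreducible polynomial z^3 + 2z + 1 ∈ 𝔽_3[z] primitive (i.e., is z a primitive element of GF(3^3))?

Write f(z) = z^3 + 2z + 1.
|GF(3^3)^×| = 3^3 − 1 = 26. Prime factorization: 26 = 2·13.
f is primitive ⇔ z has order 26 in GF(3)[z]/(f), i.e. z^(26/q) ≠ 1 for each prime q | 26.
z^(13) mod f = 2.
z^(2) mod f = z^2.
None equal 1, so z has full order 26; f is primitive.

Yes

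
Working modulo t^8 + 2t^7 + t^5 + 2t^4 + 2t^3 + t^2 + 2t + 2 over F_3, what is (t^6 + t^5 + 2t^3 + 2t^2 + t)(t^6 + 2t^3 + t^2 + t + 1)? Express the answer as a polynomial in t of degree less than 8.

t^7 + t^6 + t^5 + t^3 + t^2

Multiply in F_3[t]: (t^6 + t^5 + 2t^3 + 2t^2 + t)·(t^6 + 2t^3 + t^2 + t + 1) = t^12 + t^11 + t^9 + 2t^8 + t^5 + 2t^3 + t.
Reduce using t^8 ≡ t^7 + 2t^5 + t^4 + t^3 + 2t^2 + t + 1 (mod t^8 + 2t^7 + t^5 + 2t^4 + 2t^3 + t^2 + 2t + 2).
Reduced: t^7 + t^6 + t^5 + t^3 + t^2.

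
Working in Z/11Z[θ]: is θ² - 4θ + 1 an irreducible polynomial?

Write P(θ) = θ² - 4θ + 1.
Check each element of Z/11Z for a root: P(0)=1, P(1)=9, P(2)=8, P(3)=9, P(4)=1, P(5)=6, P(6)=2, P(7)=0, P(8)=0, P(9)=2, P(10)=6.
P(7) = 0, so (θ − 7) divides P(θ); P is reducible.

No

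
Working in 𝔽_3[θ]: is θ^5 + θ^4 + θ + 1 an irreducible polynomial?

No

Write h(θ) = θ^5 + θ^4 + θ + 1.
Check for roots in 𝔽_3: h(0) = 1; h(1) = 1; h(2) = 0 → root.
h(2) = 0, so (θ − 2) divides h(θ); h is reducible.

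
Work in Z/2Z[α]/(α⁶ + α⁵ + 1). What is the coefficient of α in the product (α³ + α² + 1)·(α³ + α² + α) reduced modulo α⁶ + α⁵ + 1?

1

Multiply in Z/2Z[α]: (α³ + α² + 1)·(α³ + α² + α) = α⁶ + α² + α.
Reduce using α⁶ ≡ α⁵ + 1 (mod α⁶ + α⁵ + 1).
Reduced: α⁵ + α² + α + 1.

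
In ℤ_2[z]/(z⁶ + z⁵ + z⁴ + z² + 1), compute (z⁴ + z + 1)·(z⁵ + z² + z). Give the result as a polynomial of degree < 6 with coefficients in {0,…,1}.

Multiply in ℤ_2[z]: (z⁴ + z + 1)·(z⁵ + z² + z) = z⁹ + z³ + z.
Reduce using z⁶ ≡ z⁵ + z⁴ + z² + 1 (mod z⁶ + z⁵ + z⁴ + z² + 1).
Reduced: z + 1.

z + 1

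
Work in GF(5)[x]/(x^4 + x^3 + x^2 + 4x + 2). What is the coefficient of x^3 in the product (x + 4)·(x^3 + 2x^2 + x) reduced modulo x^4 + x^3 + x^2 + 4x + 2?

0

Multiply in GF(5)[x]: (x + 4)·(x^3 + 2x^2 + x) = x^4 + x^3 + 4x^2 + 4x.
Reduce using x^4 ≡ 4x^3 + 4x^2 + x + 3 (mod x^4 + x^3 + x^2 + 4x + 2).
Reduced: 3x^2 + 3.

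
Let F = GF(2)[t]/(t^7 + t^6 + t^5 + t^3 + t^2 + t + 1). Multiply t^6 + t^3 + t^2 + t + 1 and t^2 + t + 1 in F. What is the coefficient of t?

1

Multiply in GF(2)[t]: (t^6 + t^3 + t^2 + t + 1)·(t^2 + t + 1) = t^8 + t^7 + t^6 + t^5 + t^3 + t^2 + 1.
Reduce using t^7 ≡ t^6 + t^5 + t^3 + t^2 + t + 1 (mod t^7 + t^6 + t^5 + t^3 + t^2 + t + 1).
Reduced: t^5 + t^4 + t + 1.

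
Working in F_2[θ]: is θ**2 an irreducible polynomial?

Write g(θ) = θ**2.
Check for roots in F_2: g(0) = 0 → root; g(1) = 1.
g(0) = 0, so (θ) divides g(θ); g is reducible.

No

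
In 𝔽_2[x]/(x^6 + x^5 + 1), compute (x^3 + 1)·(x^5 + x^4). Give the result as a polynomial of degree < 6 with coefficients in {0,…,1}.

Multiply in 𝔽_2[x]: (x^3 + 1)·(x^5 + x^4) = x^8 + x^7 + x^5 + x^4.
Reduce using x^6 ≡ x^5 + 1 (mod x^6 + x^5 + 1).
Reduced: x^5 + x^4 + x^2.

x^5 + x^4 + x^2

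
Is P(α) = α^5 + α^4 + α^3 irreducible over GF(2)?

No

Check for roots in GF(2): P(0) = 0 → root; P(1) = 1.
P(0) = 0, so (α) divides P(α); P is reducible.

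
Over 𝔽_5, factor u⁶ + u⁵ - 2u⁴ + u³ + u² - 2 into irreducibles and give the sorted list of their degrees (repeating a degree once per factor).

1, 2, 3

Write h(u) = u⁶ + u⁵ - 2u⁴ + u³ + u² - 2.
Roots in 𝔽_5: h(0) = 3; h(1) = 0 → root; h(2) = 4; h(3) = 4; h(4) = 1.
Linear factors from roots: (u - 1).
Complete factorization: h(u) = (u - 1)·(u² - 2u - 2)·(u³ - u² - 1).
Factor degrees with multiplicity: 1 + 2 + 3 = 6.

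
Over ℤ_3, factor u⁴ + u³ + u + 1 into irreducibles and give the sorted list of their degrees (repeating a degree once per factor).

Write g(u) = u⁴ + u³ + u + 1.
Roots in ℤ_3: g(0) = 1; g(1) = 1; g(2) = 0 → root.
Linear factors from roots: (u + 1).
Complete factorization: g(u) = (u + 1)^4.
Factor degrees with multiplicity: 1 + 1 + 1 + 1 = 4.

1, 1, 1, 1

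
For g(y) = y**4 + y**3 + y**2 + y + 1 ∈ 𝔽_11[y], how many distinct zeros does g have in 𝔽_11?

Evaluate at each of the 11 elements of 𝔽_11:
g(0) = 1; g(1) = 5; g(2) = 9; g(3) = 0 → root; g(4) = 0 → root; g(5) = 0 → root; g(6) = 4; g(7) = 7; g(8) = 6; g(9) = 0 → root; g(10) = 1.
Roots: {3, 4, 5, 9}.

4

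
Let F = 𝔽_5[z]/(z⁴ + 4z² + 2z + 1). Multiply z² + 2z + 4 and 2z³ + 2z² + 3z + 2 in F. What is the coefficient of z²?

3

Multiply in 𝔽_5[z]: (z² + 2z + 4)·(2z³ + 2z² + 3z + 2) = 2z⁵ + z⁴ + z² + z + 3.
Reduce using z⁴ ≡ z² + 3z + 4 (mod z⁴ + 4z² + 2z + 1).
Reduced: 2z³ + 3z² + 2z + 2.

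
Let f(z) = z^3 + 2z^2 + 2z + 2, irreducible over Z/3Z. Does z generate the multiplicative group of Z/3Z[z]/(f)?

|GF(3^3)^×| = 3^3 − 1 = 26. Prime factorization: 26 = 2·13.
f is primitive ⇔ z has order 26 in GF(3)[z]/(f), i.e. z^(26/q) ≠ 1 for each prime q | 26.
z^(13) mod f = 1
z^(2) mod f = z^2.
Since z^(13) = 1, the order of z divides 13 < 26; not primitive.

No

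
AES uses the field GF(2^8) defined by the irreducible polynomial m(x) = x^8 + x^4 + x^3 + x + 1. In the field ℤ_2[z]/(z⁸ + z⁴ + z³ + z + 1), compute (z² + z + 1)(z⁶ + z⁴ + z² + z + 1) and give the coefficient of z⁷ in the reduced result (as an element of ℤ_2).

1

Multiply in ℤ_2[z]: (z² + z + 1)·(z⁶ + z⁴ + z² + z + 1) = z⁸ + z⁷ + z⁵ + z² + 1.
Reduce using z⁸ ≡ z⁴ + z³ + z + 1 (mod z⁸ + z⁴ + z³ + z + 1).
Reduced: z⁷ + z⁵ + z⁴ + z³ + z² + z.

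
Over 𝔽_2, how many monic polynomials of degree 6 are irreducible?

The number of monic irreducibles of degree 6 over GF(2) is (1/6)·Σ_{d∣6} μ(6/d) 2^d.
Divisors of 6: 1, 2, 3, 6; μ(6/d) for each: 1, -1, -1, 1.
Σ = 2^1 − 2^2 − 2^3 + 2^6 = 54.
N = 54/6 = 9.

9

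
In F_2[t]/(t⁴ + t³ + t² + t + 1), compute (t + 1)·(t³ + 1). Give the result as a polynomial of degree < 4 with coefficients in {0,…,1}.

t^2

Multiply in F_2[t]: (t + 1)·(t³ + 1) = t⁴ + t³ + t + 1.
Reduce using t⁴ ≡ t³ + t² + t + 1 (mod t⁴ + t³ + t² + t + 1).
Reduced: t².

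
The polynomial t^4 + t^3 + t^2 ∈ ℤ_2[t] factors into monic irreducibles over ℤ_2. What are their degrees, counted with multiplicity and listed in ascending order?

1, 1, 2

Write g(t) = t^4 + t^3 + t^2.
Roots in ℤ_2: g(0) = 0 → root; g(1) = 1.
Linear factors from roots: (t).
Complete factorization: g(t) = (t)^2·(t^2 + t + 1).
Factor degrees with multiplicity: 1 + 1 + 2 = 4.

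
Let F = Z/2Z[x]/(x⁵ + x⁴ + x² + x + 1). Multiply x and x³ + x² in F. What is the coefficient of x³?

1

Multiply in Z/2Z[x]: (x)·(x³ + x²) = x⁴ + x³.
Reduced: x⁴ + x³.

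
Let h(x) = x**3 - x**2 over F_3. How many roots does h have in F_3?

Evaluate at each of the 3 elements of F_3:
h(0) = 0 → root; h(1) = 0 → root; h(2) = 1.
Roots: {0, 1}.

2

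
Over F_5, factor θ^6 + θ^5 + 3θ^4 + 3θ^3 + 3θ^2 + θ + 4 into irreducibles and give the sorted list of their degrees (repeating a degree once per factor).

Write h(θ) = θ^6 + θ^5 + 3θ^4 + 3θ^3 + 3θ^2 + θ + 4.
Roots in F_5: h(0) = 4; h(1) = 1; h(2) = 1; h(3) = 0 → root; h(4) = 1.
Linear factors from roots: (θ + 2).
Complete factorization: h(θ) = (θ + 2)·(θ^2 + 4θ + 1)·(θ^3 + 4θ + 2).
Factor degrees with multiplicity: 1 + 2 + 3 = 6.

1, 2, 3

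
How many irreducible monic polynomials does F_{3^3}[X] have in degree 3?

Gauss's count: N_{27}(3) = (1/3) Σ_{d|3} μ(3/d)·27^d.
Divisors of 3: 1, 3; μ(3/d) for each: -1, 1.
Σ = − 27^1 + 27^3 = 19656.
N = 19656/3 = 6552.

6552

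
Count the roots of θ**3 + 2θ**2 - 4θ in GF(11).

Write h(θ) = θ**3 + 2θ**2 - 4θ.
Evaluate at each of the 11 elements of GF(11):
h(0) = 0 → root; h(1) = 10; h(2) = 8; h(3) = 0 → root; h(4) = 3; h(5) = 1; h(6) = 0 → root; h(7) = 6; h(8) = 3; h(9) = 8; h(10) = 5.
Roots: {0, 3, 6}.

3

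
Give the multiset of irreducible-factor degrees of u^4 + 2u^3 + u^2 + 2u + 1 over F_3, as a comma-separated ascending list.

4

Write h(u) = u^4 + 2u^3 + u^2 + 2u + 1.
Roots in F_3: h(0) = 1; h(1) = 1; h(2) = 2.
Complete factorization: h(u) = (u^4 + 2u^3 + u^2 + 2u + 1).
Factor degrees with multiplicity: 4 = 4.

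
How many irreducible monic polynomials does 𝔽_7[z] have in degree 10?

28245840

Gauss's count: N_{7}(10) = (1/10) Σ_{d|10} μ(10/d)·7^d.
Divisors of 10: 1, 2, 5, 10; μ(10/d) for each: 1, -1, -1, 1.
Σ = 7^1 − 7^2 − 7^5 + 7^10 = 282458400.
N = 282458400/10 = 28245840.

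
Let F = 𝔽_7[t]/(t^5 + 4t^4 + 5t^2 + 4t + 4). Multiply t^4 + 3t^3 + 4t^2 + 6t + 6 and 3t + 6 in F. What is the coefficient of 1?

Multiply in 𝔽_7[t]: (t^4 + 3t^3 + 4t^2 + 6t + 6)·(3t + 6) = 3t^5 + t^4 + 2t^3 + 5t + 1.
Reduce using t^5 ≡ 3t^4 + 2t^2 + 3t + 3 (mod t^5 + 4t^4 + 5t^2 + 4t + 4).
Reduced: 3t^4 + 2t^3 + 6t^2 + 3.

3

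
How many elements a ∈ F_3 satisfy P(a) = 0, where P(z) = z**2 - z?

Evaluate at each of the 3 elements of F_3:
P(0) = 0 → root; P(1) = 0 → root; P(2) = 2.
Roots: {0, 1}.

2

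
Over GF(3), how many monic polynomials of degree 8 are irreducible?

810

The number of monic irreducibles of degree 8 over GF(3) is (1/8)·Σ_{d∣8} μ(8/d) 3^d.
Divisors of 8: 1, 2, 4, 8; μ(8/d) for each: 0, 0, -1, 1.
Σ = − 3^4 + 3^8 = 6480.
N = 6480/8 = 810.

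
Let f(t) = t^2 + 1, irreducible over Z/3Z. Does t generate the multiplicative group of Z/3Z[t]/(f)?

|GF(3^2)^×| = 3^2 − 1 = 8. Prime factorization: 8 = 2^3.
f is primitive ⇔ t has order 8 in GF(3)[t]/(f), i.e. t^(8/q) ≠ 1 for each prime q | 8.
t^(4) mod f = 1
Since t^(4) = 1, the order of t divides 4 < 8; not primitive.

No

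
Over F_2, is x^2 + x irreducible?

No

Write g(x) = x^2 + x.
Check for roots in F_2: g(0) = 0 → root; g(1) = 0 → root.
g(0) = 0, so (x) divides g(x); g is reducible.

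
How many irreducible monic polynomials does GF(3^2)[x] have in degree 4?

Gauss's count: N_{9}(4) = (1/4) Σ_{d|4} μ(4/d)·9^d.
Divisors of 4: 1, 2, 4; μ(4/d) for each: 0, -1, 1.
Σ = − 9^2 + 9^4 = 6480.
N = 6480/4 = 1620.

1620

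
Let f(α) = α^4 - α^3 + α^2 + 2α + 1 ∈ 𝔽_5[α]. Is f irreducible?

Check for roots in 𝔽_5: f(0) = 1; f(1) = 4; f(2) = 2; f(3) = 0 → root; f(4) = 2.
f(3) = 0, so (α − 3) divides f(α); f is reducible.

No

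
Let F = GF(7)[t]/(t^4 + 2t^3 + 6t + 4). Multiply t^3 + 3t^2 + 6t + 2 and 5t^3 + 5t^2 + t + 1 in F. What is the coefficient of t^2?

2

Multiply in GF(7)[t]: (t^3 + 3t^2 + 6t + 2)·(5t^3 + 5t^2 + t + 1) = 5t^6 + 6t^5 + 4t^4 + 2t^3 + 5t^2 + t + 2.
Reduce using t^4 ≡ 5t^3 + t + 3 (mod t^4 + 2t^3 + 6t + 4).
Reduced: 4t^3 + 2t^2 + t + 3.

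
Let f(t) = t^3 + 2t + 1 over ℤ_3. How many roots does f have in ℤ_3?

0

Evaluate at each of the 3 elements of ℤ_3:
f(0) = 1; f(1) = 1; f(2) = 1.
No element is a root.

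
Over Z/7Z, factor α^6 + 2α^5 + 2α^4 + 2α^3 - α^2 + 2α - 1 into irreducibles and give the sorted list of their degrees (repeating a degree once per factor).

Write f(α) = α^6 + 2α^5 + 2α^4 + 2α^3 - α^2 + 2α - 1.
Linear factors from roots: (α - 1), (α - 2), (α + 2).
Complete factorization: f(α) = (α + 2)·(α - 2)·(α - 1)·(α^3 + 3α^2 + 2α - 2).
Factor degrees with multiplicity: 1 + 1 + 1 + 3 = 6.

1, 1, 1, 3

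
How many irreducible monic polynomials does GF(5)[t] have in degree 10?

Gauss's count: N_{5}(10) = (1/10) Σ_{d|10} μ(10/d)·5^d.
Divisors of 10: 1, 2, 5, 10; μ(10/d) for each: 1, -1, -1, 1.
Σ = 5^1 − 5^2 − 5^5 + 5^10 = 9762480.
N = 9762480/10 = 976248.

976248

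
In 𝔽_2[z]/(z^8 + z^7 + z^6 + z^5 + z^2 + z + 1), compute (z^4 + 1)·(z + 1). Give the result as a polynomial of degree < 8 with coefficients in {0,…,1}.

Multiply in 𝔽_2[z]: (z^4 + 1)·(z + 1) = z^5 + z^4 + z + 1.
Reduced: z^5 + z^4 + z + 1.

z^5 + z^4 + z + 1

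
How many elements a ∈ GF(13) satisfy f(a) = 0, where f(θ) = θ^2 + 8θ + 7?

2

Evaluate at each of the 13 elements of GF(13):
f(0) = 7; f(1) = 3; f(2) = 1; f(3) = 1; f(4) = 3; f(5) = 7; f(6) = 0 → root; f(7) = 8; f(8) = 5; f(9) = 4; f(10) = 5; f(11) = 8; f(12) = 0 → root.
Roots: {6, 12}.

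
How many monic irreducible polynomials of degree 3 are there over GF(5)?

40

By the necklace-counting formula, N_5(3) = (1/3) Σ_{d|3} μ(3/d)·5^d.
Divisors of 3: 1, 3; μ(3/d) for each: -1, 1.
Σ = − 5^1 + 5^3 = 120.
N = 120/3 = 40.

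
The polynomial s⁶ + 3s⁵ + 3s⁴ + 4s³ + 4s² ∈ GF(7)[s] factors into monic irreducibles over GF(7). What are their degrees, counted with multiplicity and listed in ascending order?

Write g(s) = s⁶ + 3s⁵ + 3s⁴ + 4s³ + 4s².
Linear factors from roots: (s), (s + 2).
Complete factorization: g(s) = (s + 2)·(s)^2·(s³ + s² + s + 2).
Factor degrees with multiplicity: 1 + 1 + 1 + 3 = 6.

1, 1, 1, 3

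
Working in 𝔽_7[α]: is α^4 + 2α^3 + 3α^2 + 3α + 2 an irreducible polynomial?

Yes

Write P(α) = α^4 + 2α^3 + 3α^2 + 3α + 2.
Check for roots in 𝔽_7: P(0) = 2; P(1) = 4; P(2) = 3; P(3) = 5; P(4) = 5; P(5) = 1; P(6) = 1.
No roots, so no linear factors.
Degree-2 irreducible divisors: test the 21 monic irreducibles of degree 2 over GF(7).
None of them divide P (all give nonzero remainder).
No irreducible factor of degree ≤ 2 exists, so P is irreducible over GF(7).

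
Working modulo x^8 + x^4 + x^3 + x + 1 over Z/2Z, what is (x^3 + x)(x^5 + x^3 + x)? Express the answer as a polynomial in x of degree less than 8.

Multiply in Z/2Z[x]: (x^3 + x)·(x^5 + x^3 + x) = x^8 + x^2.
Reduce using x^8 ≡ x^4 + x^3 + x + 1 (mod x^8 + x^4 + x^3 + x + 1).
Reduced: x^4 + x^3 + x^2 + x + 1.

x^4 + x^3 + x^2 + x + 1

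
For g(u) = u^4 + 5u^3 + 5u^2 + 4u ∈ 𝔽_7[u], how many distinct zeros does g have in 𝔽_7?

Evaluate at each of the 7 elements of 𝔽_7:
g(0) = 0 → root; g(1) = 1; g(2) = 0 → root; g(3) = 0 → root; g(4) = 0 → root; g(5) = 2; g(6) = 4.
Roots: {0, 2, 3, 4}.

4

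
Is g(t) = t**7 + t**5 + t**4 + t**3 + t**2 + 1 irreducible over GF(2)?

Check for roots in GF(2): g(0) = 1; g(1) = 0 → root.
g(1) = 0, so (t − 1) divides g(t); g is reducible.

No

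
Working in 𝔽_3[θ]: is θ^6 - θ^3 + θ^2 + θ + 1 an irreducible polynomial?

Write h(θ) = θ^6 - θ^3 + θ^2 + θ + 1.
Check for roots in 𝔽_3: h(0) = 1; h(1) = 0 → root; h(2) = 0 → root.
h(1) = 0, so (θ − 1) divides h(θ); h is reducible.

No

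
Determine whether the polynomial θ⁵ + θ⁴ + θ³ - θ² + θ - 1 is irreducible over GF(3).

Yes

Write f(θ) = θ⁵ + θ⁴ + θ³ - θ² + θ - 1.
Check for roots in GF(3): f(0) = 2; f(1) = 2; f(2) = 2.
No roots, so no linear factors.
Monic irreducibles of degree 2 over GF(3): θ² + 1, θ² + θ - 1, θ² - θ - 1.
None of them divide f (all give nonzero remainder).
No irreducible factor of degree ≤ 2 exists, so f is irreducible over GF(3).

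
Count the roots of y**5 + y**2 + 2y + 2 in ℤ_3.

Write h(y) = y**5 + y**2 + 2y + 2.
Evaluate at each of the 3 elements of ℤ_3:
h(0) = 2; h(1) = 0 → root; h(2) = 0 → root.
Roots: {1, 2}.

2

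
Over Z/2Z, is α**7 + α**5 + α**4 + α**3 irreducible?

No

Write g(α) = α**7 + α**5 + α**4 + α**3.
Check for roots in Z/2Z: g(0) = 0 → root; g(1) = 0 → root.
g(0) = 0, so (α) divides g(α); g is reducible.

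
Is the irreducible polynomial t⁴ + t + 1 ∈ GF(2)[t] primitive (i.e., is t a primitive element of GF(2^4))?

Write f(t) = t⁴ + t + 1.
|GF(2^4)^×| = 2^4 − 1 = 15. Prime factorization: 15 = 3·5.
f is primitive ⇔ t has order 15 in GF(2)[t]/(f), i.e. t^(15/q) ≠ 1 for each prime q | 15.
t^(5) mod f = t² + t.
t^(3) mod f = t³.
None equal 1, so t has full order 15; f is primitive.

Yes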